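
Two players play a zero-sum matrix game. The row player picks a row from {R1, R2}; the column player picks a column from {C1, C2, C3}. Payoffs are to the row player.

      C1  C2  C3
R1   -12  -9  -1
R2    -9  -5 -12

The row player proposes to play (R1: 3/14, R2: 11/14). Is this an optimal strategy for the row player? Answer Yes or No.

Yes

Against C1 this mix gives (3/14)·(-12) + (11/14)·(-9) = -135/14.
Against C2 this mix gives (3/14)·(-9) + (11/14)·(-5) = -41/7.
Against C3 this mix gives (3/14)·(-1) + (11/14)·(-12) = -135/14.
All of the column player's active replies (C1, C3) yield -135/14, and no column does worse for the row player. The mix makes the column player indifferent and guarantees -135/14, so it is optimal.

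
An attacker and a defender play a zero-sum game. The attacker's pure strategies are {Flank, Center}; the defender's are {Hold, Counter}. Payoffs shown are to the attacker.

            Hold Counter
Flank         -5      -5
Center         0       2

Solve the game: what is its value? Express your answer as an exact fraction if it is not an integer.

Row minima: Flank → -5, Center → 0; maximin = 0.
Column maxima: Hold → 0, Counter → 2; minimax = 0.
Since maximin = minimax = 0, there is a saddle point and the value is 0.

0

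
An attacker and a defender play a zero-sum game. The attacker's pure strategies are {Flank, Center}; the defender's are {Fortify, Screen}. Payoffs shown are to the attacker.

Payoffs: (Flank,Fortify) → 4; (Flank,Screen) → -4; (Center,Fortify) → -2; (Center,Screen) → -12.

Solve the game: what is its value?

Row minima: Flank → -4, Center → -12; maximin = -4.
Column maxima: Fortify → 4, Screen → -4; minimax = -4.
Since maximin = minimax = -4, there is a saddle point and the value is -4.

-4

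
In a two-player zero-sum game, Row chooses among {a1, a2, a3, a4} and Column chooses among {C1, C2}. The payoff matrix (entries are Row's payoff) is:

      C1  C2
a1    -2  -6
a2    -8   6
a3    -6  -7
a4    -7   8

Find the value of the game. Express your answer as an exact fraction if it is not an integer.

-58/19

Row minima: a1 → -6, a2 → -8, a3 → -7, a4 → -7; maximin = -6.
Column maxima: C1 → -2, C2 → 8; minimax = -2.
-6 ≠ -2, so there is no saddle point; optimal play is mixed.
a2 is strictly dominated by a4, so Row never plays it.
a3 is strictly dominated by a1, so Row never plays it.
On the remaining 2×2 (a1, a4 vs C1, C2):
Let Row play a1 with probability p. Expected payoff against C1: (-2)p + (-7)(1−p) = 5p − 7; against C2: (-6)p + 8(1−p) = −14p + 8.
Setting these equal: 5p − 7 = −14p + 8 ⇒ 19p = 15 ⇒ p = 15/19, and the value is (5)·(15/19) − 7 = -58/19.
For Column: with q = P(C1), equating a1's and a4's payoffs gives 4q − 6 = −15q + 8 ⇒ q = 14/19.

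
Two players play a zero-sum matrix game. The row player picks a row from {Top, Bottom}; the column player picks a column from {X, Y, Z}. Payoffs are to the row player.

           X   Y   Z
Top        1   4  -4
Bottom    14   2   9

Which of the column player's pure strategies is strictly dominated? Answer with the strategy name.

Z holds the row player's payoff strictly below X in every row: -4 < 1, 9 < 14.
So X is strictly dominated for the column player.

X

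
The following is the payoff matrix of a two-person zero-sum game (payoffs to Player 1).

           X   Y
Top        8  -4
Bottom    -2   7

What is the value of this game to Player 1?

Row minima: Top → -4, Bottom → -2; maximin = -2.
Column maxima: X → 8, Y → 7; minimax = 7.
-2 ≠ 7, so there is no saddle point; optimal play is mixed.
Let Player 1 play Top with probability p. Expected payoff against X: 8p + (-2)(1−p) = 10p − 2; against Y: (-4)p + 7(1−p) = −11p + 7.
Setting these equal: 10p − 2 = −11p + 7 ⇒ 21p = 9 ⇒ p = 3/7, and the value is (10)·(3/7) − 2 = 16/7.
For Player 2: with q = P(X), equating Top's and Bottom's payoffs gives 12q − 4 = −9q + 7 ⇒ q = 11/21.

16/7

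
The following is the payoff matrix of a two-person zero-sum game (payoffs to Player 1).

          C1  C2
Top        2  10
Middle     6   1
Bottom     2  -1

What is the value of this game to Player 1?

58/13

Row minima: Top → 2, Middle → 1, Bottom → -1; maximin = 2.
Column maxima: C1 → 6, C2 → 10; minimax = 6.
2 ≠ 6, so there is no saddle point; optimal play is mixed.
Bottom is strictly dominated by Middle, so Player 1 never plays it.
On the remaining 2×2 (Top, Middle vs C1, C2):
Let Player 1 play Top with probability p. Expected payoff against C1: 2p + 6(1−p) = −4p + 6; against C2: 10p + 1(1−p) = 9p + 1.
Setting these equal: −4p + 6 = 9p + 1 ⇒ −13p = -5 ⇒ p = 5/13, and the value is (-4)·(5/13) + 6 = 58/13.
For Player 2: with q = P(C1), equating Top's and Middle's payoffs gives −8q + 10 = 5q + 1 ⇒ q = 9/13.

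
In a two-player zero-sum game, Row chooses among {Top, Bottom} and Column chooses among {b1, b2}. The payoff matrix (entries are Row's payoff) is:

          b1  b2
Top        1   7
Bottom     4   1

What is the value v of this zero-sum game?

Row minima: Top → 1, Bottom → 1; maximin = 1.
Column maxima: b1 → 4, b2 → 7; minimax = 4.
1 ≠ 4, so there is no saddle point; optimal play is mixed.
Let Row play Top with probability p. Expected payoff against b1: 1p + 4(1−p) = −3p + 4; against b2: 7p + 1(1−p) = 6p + 1.
Setting these equal: −3p + 4 = 6p + 1 ⇒ −9p = -3 ⇒ p = 1/3, and the value is (-3)·(1/3) + 4 = 3.
For Column: with q = P(b1), equating Top's and Bottom's payoffs gives −6q + 7 = 3q + 1 ⇒ q = 2/3.

3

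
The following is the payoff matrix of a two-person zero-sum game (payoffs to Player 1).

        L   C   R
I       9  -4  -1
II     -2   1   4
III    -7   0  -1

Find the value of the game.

Row minima: I → -4, II → -2, III → -7; maximin = -2.
Column maxima: L → 9, C → 1, R → 4; minimax = 1.
-2 ≠ 1, so there is no saddle point; optimal play is mixed.
III is strictly dominated by II, so Player 1 never plays it.
With III eliminated, R is strictly dominated by C (it gives Player 1 strictly more in every remaining row), so Player 2 never plays it.
On the remaining 2×2 (I, II vs L, C):
Let Player 1 play I with probability p. Expected payoff against L: 9p + (-2)(1−p) = 11p − 2; against C: (-4)p + 1(1−p) = −5p + 1.
Setting these equal: 11p − 2 = −5p + 1 ⇒ 16p = 3 ⇒ p = 3/16, and the value is (11)·(3/16) − 2 = 1/16.
For Player 2: with q = P(L), equating I's and II's payoffs gives 13q − 4 = −3q + 1 ⇒ q = 5/16.

1/16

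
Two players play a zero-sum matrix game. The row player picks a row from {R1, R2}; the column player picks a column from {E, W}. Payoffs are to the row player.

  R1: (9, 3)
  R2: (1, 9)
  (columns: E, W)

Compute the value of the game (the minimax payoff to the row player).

39/7

Row minima: R1 → 3, R2 → 1; maximin = 3.
Column maxima: E → 9, W → 9; minimax = 9.
3 ≠ 9, so there is no saddle point; optimal play is mixed.
Let the row player play R1 with probability p. Expected payoff against E: 9p + 1(1−p) = 8p + 1; against W: 3p + 9(1−p) = −6p + 9.
Setting these equal: 8p + 1 = −6p + 9 ⇒ 14p = 8 ⇒ p = 4/7, and the value is (8)·(4/7) + 1 = 39/7.
For the column player: with q = P(E), equating R1's and R2's payoffs gives 6q + 3 = −8q + 9 ⇒ q = 3/7.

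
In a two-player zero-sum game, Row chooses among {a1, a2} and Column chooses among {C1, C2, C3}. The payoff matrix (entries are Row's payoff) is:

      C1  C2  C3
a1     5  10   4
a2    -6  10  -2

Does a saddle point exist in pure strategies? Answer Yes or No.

Row minima: a1 → 4, a2 → -6; maximin = 4.
Column maxima: C1 → 5, C2 → 10, C3 → 4; minimax = 4.
maximin = minimax = 4, so a saddle point exists.

Yes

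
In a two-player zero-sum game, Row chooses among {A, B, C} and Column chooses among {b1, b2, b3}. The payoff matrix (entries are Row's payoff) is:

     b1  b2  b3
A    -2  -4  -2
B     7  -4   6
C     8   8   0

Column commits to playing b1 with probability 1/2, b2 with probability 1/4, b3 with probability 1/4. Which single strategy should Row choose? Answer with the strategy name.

C

Expected payoff of A: (1/2)·(-2) + (1/4)·(-4) + (1/4)·(-2) = -5/2.
Expected payoff of B: (1/2)·7 + (1/4)·(-4) + (1/4)·6 = 4.
Expected payoff of C: (1/2)·8 + (1/4)·8 + (1/4)·0 = 6.
The largest is 6, so Row's best response is C.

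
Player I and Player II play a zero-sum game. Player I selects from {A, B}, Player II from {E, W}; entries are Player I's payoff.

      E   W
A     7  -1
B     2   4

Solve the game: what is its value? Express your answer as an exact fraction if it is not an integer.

3

Row minima: A → -1, B → 2; maximin = 2.
Column maxima: E → 7, W → 4; minimax = 4.
2 ≠ 4, so there is no saddle point; optimal play is mixed.
Let Player I play A with probability p. Expected payoff against E: 7p + 2(1−p) = 5p + 2; against W: (-1)p + 4(1−p) = −5p + 4.
Setting these equal: 5p + 2 = −5p + 4 ⇒ 10p = 2 ⇒ p = 1/5, and the value is (5)·(1/5) + 2 = 3.
For Player II: with q = P(E), equating A's and B's payoffs gives 8q − 1 = −2q + 4 ⇒ q = 1/2.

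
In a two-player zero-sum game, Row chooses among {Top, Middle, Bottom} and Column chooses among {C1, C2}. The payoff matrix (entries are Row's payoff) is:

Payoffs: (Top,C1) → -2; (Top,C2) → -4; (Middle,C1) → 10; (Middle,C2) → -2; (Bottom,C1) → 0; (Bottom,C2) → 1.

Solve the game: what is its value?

10/13

Row minima: Top → -4, Middle → -2, Bottom → 0; maximin = 0.
Column maxima: C1 → 10, C2 → 1; minimax = 1.
0 ≠ 1, so there is no saddle point; optimal play is mixed.
Top is strictly dominated by Middle, so Row never plays it.
On the remaining 2×2 (Middle, Bottom vs C1, C2):
Let Row play Middle with probability p. Expected payoff against C1: 10p + 0(1−p) = 10p; against C2: (-2)p + 1(1−p) = −3p + 1.
Setting these equal: 10p = −3p + 1 ⇒ 13p = 1 ⇒ p = 1/13, and the value is (10)·(1/13) = 10/13.
For Column: with q = P(C1), equating Middle's and Bottom's payoffs gives 12q − 2 = −q + 1 ⇒ q = 3/13.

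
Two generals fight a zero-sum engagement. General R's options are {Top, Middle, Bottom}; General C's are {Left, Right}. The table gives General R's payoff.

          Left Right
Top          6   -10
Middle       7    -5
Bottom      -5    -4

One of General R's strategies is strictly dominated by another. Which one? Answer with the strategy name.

Middle gives a strictly higher payoff than Top against every column: 7 > 6, -5 > -10.
So Top is strictly dominated and General R never plays it.

Top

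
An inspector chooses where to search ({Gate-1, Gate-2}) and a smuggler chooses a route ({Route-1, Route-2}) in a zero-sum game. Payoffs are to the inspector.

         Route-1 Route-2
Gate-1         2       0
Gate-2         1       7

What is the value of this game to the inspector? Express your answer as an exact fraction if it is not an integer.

Row minima: Gate-1 → 0, Gate-2 → 1; maximin = 1.
Column maxima: Route-1 → 2, Route-2 → 7; minimax = 2.
1 ≠ 2, so there is no saddle point; optimal play is mixed.
Let the inspector play Gate-1 with probability p. Expected payoff against Route-1: 2p + 1(1−p) = p + 1; against Route-2: 0p + 7(1−p) = −7p + 7.
Setting these equal: p + 1 = −7p + 7 ⇒ 8p = 6 ⇒ p = 3/4, and the value is (1)·(3/4) + 1 = 7/4.
For the smuggler: with q = P(Route-1), equating Gate-1's and Gate-2's payoffs gives 2q = −6q + 7 ⇒ q = 7/8.

7/4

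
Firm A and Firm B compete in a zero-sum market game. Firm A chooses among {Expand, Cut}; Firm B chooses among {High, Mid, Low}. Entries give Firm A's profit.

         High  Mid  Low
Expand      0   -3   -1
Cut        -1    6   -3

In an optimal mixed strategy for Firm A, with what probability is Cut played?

2/11

Row minima: Expand → -3, Cut → -3; maximin = -3.
Column maxima: High → 0, Mid → 6, Low → -1; minimax = -1.
-3 ≠ -1, so there is no saddle point; optimal play is mixed.
High is strictly dominated by Low (it gives Firm A strictly more in every row), so Firm B never plays it.
On the remaining 2×2 (Expand, Cut vs Mid, Low):
Let Firm A play Expand with probability p. Expected payoff against Mid: (-3)p + 6(1−p) = −9p + 6; against Low: (-1)p + (-3)(1−p) = 2p − 3.
Setting these equal: −9p + 6 = 2p − 3 ⇒ −11p = -9 ⇒ p = 9/11, and the value is (-9)·(9/11) + 6 = -15/11.
For Firm B: with q = P(Mid), equating Expand's and Cut's payoffs gives −2q − 1 = 9q − 3 ⇒ q = 2/11.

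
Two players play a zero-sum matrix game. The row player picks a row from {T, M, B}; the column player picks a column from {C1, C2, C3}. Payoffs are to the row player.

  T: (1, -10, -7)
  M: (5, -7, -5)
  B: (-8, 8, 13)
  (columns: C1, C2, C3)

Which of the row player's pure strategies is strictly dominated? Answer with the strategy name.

T

M gives a strictly higher payoff than T against every column: 5 > 1, -7 > -10, -5 > -7.
So T is strictly dominated and the row player never plays it.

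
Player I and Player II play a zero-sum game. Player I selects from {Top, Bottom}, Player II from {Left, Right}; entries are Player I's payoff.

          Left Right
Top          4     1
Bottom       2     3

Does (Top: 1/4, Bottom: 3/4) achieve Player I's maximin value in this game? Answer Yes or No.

Yes

Against Left this mix gives (1/4)·4 + (3/4)·2 = 5/2.
Against Right this mix gives (1/4)·1 + (3/4)·3 = 5/2.
All of Player II's active replies (Left, Right) yield 5/2, and no column does worse for Player I. The mix makes Player II indifferent and guarantees 5/2, so it is optimal.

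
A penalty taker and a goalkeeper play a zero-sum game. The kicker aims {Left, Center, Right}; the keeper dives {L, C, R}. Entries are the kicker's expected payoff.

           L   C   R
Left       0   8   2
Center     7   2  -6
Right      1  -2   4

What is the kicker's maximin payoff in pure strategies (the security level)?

Row minima: Left → 0, Center → -6, Right → -2.
The best of these is 0.

0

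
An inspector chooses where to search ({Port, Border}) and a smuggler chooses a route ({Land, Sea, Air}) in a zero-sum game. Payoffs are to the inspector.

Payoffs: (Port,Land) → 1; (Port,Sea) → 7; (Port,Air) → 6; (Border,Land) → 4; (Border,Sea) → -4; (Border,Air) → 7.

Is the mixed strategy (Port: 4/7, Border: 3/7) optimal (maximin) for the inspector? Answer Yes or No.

Yes

Against Land this mix gives (4/7)·1 + (3/7)·4 = 16/7.
Against Sea this mix gives (4/7)·7 + (3/7)·(-4) = 16/7.
Against Air this mix gives (4/7)·6 + (3/7)·7 = 45/7.
All of the smuggler's active replies (Land, Sea) yield 16/7, and no column does worse for the inspector. The mix makes the smuggler indifferent and guarantees 16/7, so it is optimal.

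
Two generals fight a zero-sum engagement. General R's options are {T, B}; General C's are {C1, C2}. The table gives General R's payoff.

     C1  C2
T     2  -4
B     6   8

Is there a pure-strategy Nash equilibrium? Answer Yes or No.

Yes

Row minima: T → -4, B → 6; maximin = 6.
Column maxima: C1 → 6, C2 → 8; minimax = 6.
maximin = minimax = 6, so a saddle point exists.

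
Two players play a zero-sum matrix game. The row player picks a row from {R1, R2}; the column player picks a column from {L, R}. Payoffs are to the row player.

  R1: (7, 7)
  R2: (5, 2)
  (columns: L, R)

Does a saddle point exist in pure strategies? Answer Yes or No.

Row minima: R1 → 7, R2 → 2; maximin = 7.
Column maxima: L → 7, R → 7; minimax = 7.
maximin = minimax = 7, so a saddle point exists.

Yes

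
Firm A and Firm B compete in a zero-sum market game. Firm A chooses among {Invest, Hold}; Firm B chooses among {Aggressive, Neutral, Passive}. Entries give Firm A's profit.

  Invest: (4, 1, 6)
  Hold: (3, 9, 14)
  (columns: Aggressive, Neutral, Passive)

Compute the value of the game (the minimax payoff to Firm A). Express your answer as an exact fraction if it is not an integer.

Row minima: Invest → 1, Hold → 3; maximin = 3.
Column maxima: Aggressive → 4, Neutral → 9, Passive → 14; minimax = 4.
3 ≠ 4, so there is no saddle point; optimal play is mixed.
Passive is strictly dominated by Aggressive (it gives Firm A strictly more in every row), so Firm B never plays it.
On the remaining 2×2 (Invest, Hold vs Aggressive, Neutral):
Let Firm A play Invest with probability p. Expected payoff against Aggressive: 4p + 3(1−p) = p + 3; against Neutral: 1p + 9(1−p) = −8p + 9.
Setting these equal: p + 3 = −8p + 9 ⇒ 9p = 6 ⇒ p = 2/3, and the value is (1)·(2/3) + 3 = 11/3.
For Firm B: with q = P(Aggressive), equating Invest's and Hold's payoffs gives 3q + 1 = −6q + 9 ⇒ q = 8/9.

11/3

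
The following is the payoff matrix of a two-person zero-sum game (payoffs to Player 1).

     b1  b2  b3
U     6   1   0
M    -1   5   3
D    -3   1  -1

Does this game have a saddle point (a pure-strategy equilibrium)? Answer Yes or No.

No

Row minima: U → 0, M → -1, D → -3; maximin = 0.
Column maxima: b1 → 6, b2 → 5, b3 → 3; minimax = 3.
0 ≠ 3, so no pure-strategy equilibrium exists.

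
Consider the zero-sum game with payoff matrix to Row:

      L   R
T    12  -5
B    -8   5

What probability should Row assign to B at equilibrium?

Row minima: T → -5, B → -8; maximin = -5.
Column maxima: L → 12, R → 5; minimax = 5.
-5 ≠ 5, so there is no saddle point; optimal play is mixed.
Let Row play T with probability p. Expected payoff against L: 12p + (-8)(1−p) = 20p − 8; against R: (-5)p + 5(1−p) = −10p + 5.
Setting these equal: 20p − 8 = −10p + 5 ⇒ 30p = 13 ⇒ p = 13/30, and the value is (20)·(13/30) − 8 = 2/3.
For Column: with q = P(L), equating T's and B's payoffs gives 17q − 5 = −13q + 5 ⇒ q = 1/3.

17/30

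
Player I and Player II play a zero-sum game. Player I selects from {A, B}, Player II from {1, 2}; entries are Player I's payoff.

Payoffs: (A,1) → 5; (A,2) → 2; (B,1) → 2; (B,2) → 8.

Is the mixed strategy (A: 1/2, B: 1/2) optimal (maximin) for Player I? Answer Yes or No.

Against 1 this mix gives (1/2)·5 + (1/2)·2 = 7/2.
Against 2 this mix gives (1/2)·2 + (1/2)·8 = 5.
Player II will play 1, holding Player I to 7/2. Shifting weight toward the row that does better against 1 would raise this floor (the equalizing mix achieves 4 against both 1 and 2), so the proposed strategy is not optimal.

No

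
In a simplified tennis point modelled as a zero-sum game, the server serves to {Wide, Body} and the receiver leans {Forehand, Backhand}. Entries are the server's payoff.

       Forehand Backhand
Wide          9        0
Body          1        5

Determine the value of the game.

45/13

Row minima: Wide → 0, Body → 1; maximin = 1.
Column maxima: Forehand → 9, Backhand → 5; minimax = 5.
1 ≠ 5, so there is no saddle point; optimal play is mixed.
Let the server play Wide with probability p. Expected payoff against Forehand: 9p + 1(1−p) = 8p + 1; against Backhand: 0p + 5(1−p) = −5p + 5.
Setting these equal: 8p + 1 = −5p + 5 ⇒ 13p = 4 ⇒ p = 4/13, and the value is (8)·(4/13) + 1 = 45/13.
For the receiver: with q = P(Forehand), equating Wide's and Body's payoffs gives 9q = −4q + 5 ⇒ q = 5/13.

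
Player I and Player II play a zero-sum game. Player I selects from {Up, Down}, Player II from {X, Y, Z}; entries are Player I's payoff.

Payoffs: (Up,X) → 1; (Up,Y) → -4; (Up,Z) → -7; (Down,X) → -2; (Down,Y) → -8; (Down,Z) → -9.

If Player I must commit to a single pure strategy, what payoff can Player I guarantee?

-7

Row minima: Up → -7, Down → -9.
The best of these is -7.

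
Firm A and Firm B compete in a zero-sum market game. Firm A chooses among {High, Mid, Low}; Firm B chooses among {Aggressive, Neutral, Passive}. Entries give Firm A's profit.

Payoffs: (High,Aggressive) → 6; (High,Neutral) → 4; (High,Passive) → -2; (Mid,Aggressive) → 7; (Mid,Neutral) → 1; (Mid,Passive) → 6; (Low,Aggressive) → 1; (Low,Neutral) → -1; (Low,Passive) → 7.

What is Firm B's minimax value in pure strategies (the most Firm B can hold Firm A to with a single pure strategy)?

4

Column maxima: Aggressive → 7, Neutral → 4, Passive → 7.
The smallest of these is 4.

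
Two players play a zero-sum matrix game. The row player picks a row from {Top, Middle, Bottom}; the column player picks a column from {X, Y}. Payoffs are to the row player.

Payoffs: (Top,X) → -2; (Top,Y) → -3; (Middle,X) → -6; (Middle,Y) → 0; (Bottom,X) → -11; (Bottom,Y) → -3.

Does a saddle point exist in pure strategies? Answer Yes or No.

No

Row minima: Top → -3, Middle → -6, Bottom → -11; maximin = -3.
Column maxima: X → -2, Y → 0; minimax = -2.
-3 ≠ -2, so no pure-strategy equilibrium exists.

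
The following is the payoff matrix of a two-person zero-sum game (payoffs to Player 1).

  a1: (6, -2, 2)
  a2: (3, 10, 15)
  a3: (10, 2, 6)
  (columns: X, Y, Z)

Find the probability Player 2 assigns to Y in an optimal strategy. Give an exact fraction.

Row minima: a1 → -2, a2 → 3, a3 → 2; maximin = 3.
Column maxima: X → 10, Y → 10, Z → 15; minimax = 10.
3 ≠ 10, so there is no saddle point; optimal play is mixed.
a1 is strictly dominated by a3, so Player 1 never plays it.
Z is strictly dominated by Y (it gives Player 1 strictly more in every row), so Player 2 never plays it.
On the remaining 2×2 (a2, a3 vs X, Y):
Let Player 1 play a2 with probability p. Expected payoff against X: 3p + 10(1−p) = −7p + 10; against Y: 10p + 2(1−p) = 8p + 2.
Setting these equal: −7p + 10 = 8p + 2 ⇒ −15p = -8 ⇒ p = 8/15, and the value is (-7)·(8/15) + 10 = 94/15.
For Player 2: with q = P(X), equating a2's and a3's payoffs gives −7q + 10 = 8q + 2 ⇒ q = 8/15.

7/15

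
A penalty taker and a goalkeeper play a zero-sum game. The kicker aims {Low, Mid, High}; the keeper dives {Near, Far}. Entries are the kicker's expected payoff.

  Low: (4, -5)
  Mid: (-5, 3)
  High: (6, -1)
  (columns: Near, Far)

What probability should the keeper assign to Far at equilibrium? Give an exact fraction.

11/15

Row minima: Low → -5, Mid → -5, High → -1; maximin = -1.
Column maxima: Near → 6, Far → 3; minimax = 3.
-1 ≠ 3, so there is no saddle point; optimal play is mixed.
Low is strictly dominated by High, so the kicker never plays it.
On the remaining 2×2 (Mid, High vs Near, Far):
Let the kicker play Mid with probability p. Expected payoff against Near: (-5)p + 6(1−p) = −11p + 6; against Far: 3p + (-1)(1−p) = 4p − 1.
Setting these equal: −11p + 6 = 4p − 1 ⇒ −15p = -7 ⇒ p = 7/15, and the value is (-11)·(7/15) + 6 = 13/15.
For the keeper: with q = P(Near), equating Mid's and High's payoffs gives −8q + 3 = 7q − 1 ⇒ q = 4/15.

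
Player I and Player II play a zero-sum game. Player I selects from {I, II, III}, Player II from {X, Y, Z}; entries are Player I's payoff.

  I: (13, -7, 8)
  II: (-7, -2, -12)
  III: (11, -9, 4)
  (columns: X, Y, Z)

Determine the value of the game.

Row minima: I → -7, II → -12, III → -9; maximin = -7.
Column maxima: X → 13, Y → -2, Z → 8; minimax = -2.
-7 ≠ -2, so there is no saddle point; optimal play is mixed.
III is strictly dominated by I, so Player I never plays it.
X is strictly dominated by Z (it gives Player I strictly more in every row), so Player II never plays it.
On the remaining 2×2 (I, II vs Y, Z):
Let Player I play I with probability p. Expected payoff against Y: (-7)p + (-2)(1−p) = −5p − 2; against Z: 8p + (-12)(1−p) = 20p − 12.
Setting these equal: −5p − 2 = 20p − 12 ⇒ −25p = -10 ⇒ p = 2/5, and the value is (-5)·(2/5) − 2 = -4.
For Player II: with q = P(Y), equating I's and II's payoffs gives −15q + 8 = 10q − 12 ⇒ q = 4/5.

-4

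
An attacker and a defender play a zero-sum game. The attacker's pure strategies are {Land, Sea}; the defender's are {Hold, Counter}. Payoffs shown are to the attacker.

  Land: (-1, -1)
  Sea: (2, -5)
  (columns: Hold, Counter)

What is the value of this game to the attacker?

Row minima: Land → -1, Sea → -5; maximin = -1.
Column maxima: Hold → 2, Counter → -1; minimax = -1.
Since maximin = minimax = -1, there is a saddle point and the value is -1.

-1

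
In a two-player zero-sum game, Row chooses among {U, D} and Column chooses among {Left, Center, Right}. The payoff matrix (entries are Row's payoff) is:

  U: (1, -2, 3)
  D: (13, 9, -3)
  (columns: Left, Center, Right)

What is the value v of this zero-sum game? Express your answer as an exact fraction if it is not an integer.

Row minima: U → -2, D → -3; maximin = -2.
Column maxima: Left → 13, Center → 9, Right → 3; minimax = 3.
-2 ≠ 3, so there is no saddle point; optimal play is mixed.
Left is strictly dominated by Center (it gives Row strictly more in every row), so Column never plays it.
On the remaining 2×2 (U, D vs Center, Right):
Let Row play U with probability p. Expected payoff against Center: (-2)p + 9(1−p) = −11p + 9; against Right: 3p + (-3)(1−p) = 6p − 3.
Setting these equal: −11p + 9 = 6p − 3 ⇒ −17p = -12 ⇒ p = 12/17, and the value is (-11)·(12/17) + 9 = 21/17.
For Column: with q = P(Center), equating U's and D's payoffs gives −5q + 3 = 12q − 3 ⇒ q = 6/17.

21/17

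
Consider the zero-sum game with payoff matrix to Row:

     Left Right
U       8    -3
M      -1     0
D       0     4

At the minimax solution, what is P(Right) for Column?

Row minima: U → -3, M → -1, D → 0; maximin = 0.
Column maxima: Left → 8, Right → 4; minimax = 4.
0 ≠ 4, so there is no saddle point; optimal play is mixed.
M is strictly dominated by D, so Row never plays it.
On the remaining 2×2 (U, D vs Left, Right):
Let Row play U with probability p. Expected payoff against Left: 8p + 0(1−p) = 8p; against Right: (-3)p + 4(1−p) = −7p + 4.
Setting these equal: 8p = −7p + 4 ⇒ 15p = 4 ⇒ p = 4/15, and the value is (8)·(4/15) = 32/15.
For Column: with q = P(Left), equating U's and D's payoffs gives 11q − 3 = −4q + 4 ⇒ q = 7/15.

8/15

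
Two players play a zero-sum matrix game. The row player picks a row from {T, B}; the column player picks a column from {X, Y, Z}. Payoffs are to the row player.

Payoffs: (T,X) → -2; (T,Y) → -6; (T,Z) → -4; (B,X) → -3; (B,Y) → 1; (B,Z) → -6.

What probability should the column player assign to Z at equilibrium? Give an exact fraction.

Row minima: T → -6, B → -6; maximin = -6.
Column maxima: X → -2, Y → 1, Z → -4; minimax = -4.
-6 ≠ -4, so there is no saddle point; optimal play is mixed.
X is strictly dominated by Z (it gives the row player strictly more in every row), so the column player never plays it.
On the remaining 2×2 (T, B vs Y, Z):
Let the row player play T with probability p. Expected payoff against Y: (-6)p + 1(1−p) = −7p + 1; against Z: (-4)p + (-6)(1−p) = 2p − 6.
Setting these equal: −7p + 1 = 2p − 6 ⇒ −9p = -7 ⇒ p = 7/9, and the value is (-7)·(7/9) + 1 = -40/9.
For the column player: with q = P(Y), equating T's and B's payoffs gives −2q − 4 = 7q − 6 ⇒ q = 2/9.

7/9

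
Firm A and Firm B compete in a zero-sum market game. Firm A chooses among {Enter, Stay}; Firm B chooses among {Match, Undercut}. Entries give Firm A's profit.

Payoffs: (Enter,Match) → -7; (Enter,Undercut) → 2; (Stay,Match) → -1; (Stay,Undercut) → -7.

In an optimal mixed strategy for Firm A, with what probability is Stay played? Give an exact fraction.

Row minima: Enter → -7, Stay → -7; maximin = -7.
Column maxima: Match → -1, Undercut → 2; minimax = -1.
-7 ≠ -1, so there is no saddle point; optimal play is mixed.
Let Firm A play Enter with probability p. Expected payoff against Match: (-7)p + (-1)(1−p) = −6p − 1; against Undercut: 2p + (-7)(1−p) = 9p − 7.
Setting these equal: −6p − 1 = 9p − 7 ⇒ −15p = -6 ⇒ p = 2/5, and the value is (-6)·(2/5) − 1 = -17/5.
For Firm B: with q = P(Match), equating Enter's and Stay's payoffs gives −9q + 2 = 6q − 7 ⇒ q = 3/5.

3/5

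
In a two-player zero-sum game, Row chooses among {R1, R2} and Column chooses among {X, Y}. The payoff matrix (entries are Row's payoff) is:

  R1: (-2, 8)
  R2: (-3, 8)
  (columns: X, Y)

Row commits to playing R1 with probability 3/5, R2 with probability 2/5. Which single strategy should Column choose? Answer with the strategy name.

If Column plays X, Row's expected payoff is (3/5)·(-2) + (2/5)·(-3) = -12/5.
If Column plays Y, Row's expected payoff is (3/5)·8 + (2/5)·8 = 8.
Column minimizes Row's payoff; the smallest is -12/5, so the best response is X.

X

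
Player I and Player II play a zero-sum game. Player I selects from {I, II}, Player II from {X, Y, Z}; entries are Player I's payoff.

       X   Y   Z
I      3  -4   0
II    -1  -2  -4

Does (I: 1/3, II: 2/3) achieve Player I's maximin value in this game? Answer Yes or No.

Against X this mix gives (1/3)·3 + (2/3)·(-1) = 1/3.
Against Y this mix gives (1/3)·(-4) + (2/3)·(-2) = -8/3.
Against Z this mix gives (1/3)·0 + (2/3)·(-4) = -8/3.
All of Player II's active replies (Y, Z) yield -8/3, and no column does worse for Player I. The mix makes Player II indifferent and guarantees -8/3, so it is optimal.

Yes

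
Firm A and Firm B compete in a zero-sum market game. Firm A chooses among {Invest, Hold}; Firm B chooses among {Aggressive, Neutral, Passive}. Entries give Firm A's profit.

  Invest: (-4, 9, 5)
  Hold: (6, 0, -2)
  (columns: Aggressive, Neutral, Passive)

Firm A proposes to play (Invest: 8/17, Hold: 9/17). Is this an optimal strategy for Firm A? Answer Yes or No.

Yes

Against Aggressive this mix gives (8/17)·(-4) + (9/17)·6 = 22/17.
Against Neutral this mix gives (8/17)·9 + (9/17)·0 = 72/17.
Against Passive this mix gives (8/17)·5 + (9/17)·(-2) = 22/17.
All of Firm B's active replies (Aggressive, Passive) yield 22/17, and no column does worse for Firm A. The mix makes Firm B indifferent and guarantees 22/17, so it is optimal.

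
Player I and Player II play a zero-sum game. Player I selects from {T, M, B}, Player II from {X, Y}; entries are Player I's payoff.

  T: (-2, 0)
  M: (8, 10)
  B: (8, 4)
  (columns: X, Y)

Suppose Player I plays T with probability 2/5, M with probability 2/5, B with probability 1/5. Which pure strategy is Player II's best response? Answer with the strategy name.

If Player II plays X, Player I's expected payoff is (2/5)·(-2) + (2/5)·8 + (1/5)·8 = 4.
If Player II plays Y, Player I's expected payoff is (2/5)·0 + (2/5)·10 + (1/5)·4 = 24/5.
Player II minimizes Player I's payoff; the smallest is 4, so the best response is X.

X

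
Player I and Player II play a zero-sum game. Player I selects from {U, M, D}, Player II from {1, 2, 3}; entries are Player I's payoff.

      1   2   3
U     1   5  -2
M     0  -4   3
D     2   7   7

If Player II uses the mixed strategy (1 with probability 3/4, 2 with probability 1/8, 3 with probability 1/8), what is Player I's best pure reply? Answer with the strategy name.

D

Expected payoff of U: (3/4)·1 + (1/8)·5 + (1/8)·(-2) = 9/8.
Expected payoff of M: (3/4)·0 + (1/8)·(-4) + (1/8)·3 = -1/8.
Expected payoff of D: (3/4)·2 + (1/8)·7 + (1/8)·7 = 13/4.
The largest is 13/4, so Player I's best response is D.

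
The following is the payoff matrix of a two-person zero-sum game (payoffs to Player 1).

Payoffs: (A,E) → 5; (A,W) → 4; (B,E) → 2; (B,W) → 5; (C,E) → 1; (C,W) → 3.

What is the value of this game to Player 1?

Row minima: A → 4, B → 2, C → 1; maximin = 4.
Column maxima: E → 5, W → 5; minimax = 5.
4 ≠ 5, so there is no saddle point; optimal play is mixed.
C is strictly dominated by A, so Player 1 never plays it.
On the remaining 2×2 (A, B vs E, W):
Let Player 1 play A with probability p. Expected payoff against E: 5p + 2(1−p) = 3p + 2; against W: 4p + 5(1−p) = −p + 5.
Setting these equal: 3p + 2 = −p + 5 ⇒ 4p = 3 ⇒ p = 3/4, and the value is (3)·(3/4) + 2 = 17/4.
For Player 2: with q = P(E), equating A's and B's payoffs gives q + 4 = −3q + 5 ⇒ q = 1/4.

17/4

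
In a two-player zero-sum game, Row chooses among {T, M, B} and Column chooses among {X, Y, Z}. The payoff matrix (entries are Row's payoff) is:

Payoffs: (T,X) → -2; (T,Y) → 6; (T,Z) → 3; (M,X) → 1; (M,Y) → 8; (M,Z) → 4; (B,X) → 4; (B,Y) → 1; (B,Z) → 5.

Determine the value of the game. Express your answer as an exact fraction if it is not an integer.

Row minima: T → -2, M → 1, B → 1; maximin = 1.
Column maxima: X → 4, Y → 8, Z → 5; minimax = 4.
1 ≠ 4, so there is no saddle point; optimal play is mixed.
T is strictly dominated by M, so Row never plays it.
Z is strictly dominated by X (it gives Row strictly more in every row), so Column never plays it.
On the remaining 2×2 (M, B vs X, Y):
Let Row play M with probability p. Expected payoff against X: 1p + 4(1−p) = −3p + 4; against Y: 8p + 1(1−p) = 7p + 1.
Setting these equal: −3p + 4 = 7p + 1 ⇒ −10p = -3 ⇒ p = 3/10, and the value is (-3)·(3/10) + 4 = 31/10.
For Column: with q = P(X), equating M's and B's payoffs gives −7q + 8 = 3q + 1 ⇒ q = 7/10.

31/10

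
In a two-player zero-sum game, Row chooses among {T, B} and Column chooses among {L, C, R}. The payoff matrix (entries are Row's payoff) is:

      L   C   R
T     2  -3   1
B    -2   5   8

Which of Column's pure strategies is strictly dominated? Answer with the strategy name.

C holds Row's payoff strictly below R in every row: -3 < 1, 5 < 8.
So R is strictly dominated for Column.

R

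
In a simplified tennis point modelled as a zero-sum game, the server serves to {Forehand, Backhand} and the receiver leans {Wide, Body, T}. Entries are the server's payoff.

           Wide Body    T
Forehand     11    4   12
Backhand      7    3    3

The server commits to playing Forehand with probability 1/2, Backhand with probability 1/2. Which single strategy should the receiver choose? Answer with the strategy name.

Body

If the receiver plays Wide, the server's expected payoff is (1/2)·11 + (1/2)·7 = 9.
If the receiver plays Body, the server's expected payoff is (1/2)·4 + (1/2)·3 = 7/2.
If the receiver plays T, the server's expected payoff is (1/2)·12 + (1/2)·3 = 15/2.
The receiver minimizes the server's payoff; the smallest is 7/2, so the best response is Body.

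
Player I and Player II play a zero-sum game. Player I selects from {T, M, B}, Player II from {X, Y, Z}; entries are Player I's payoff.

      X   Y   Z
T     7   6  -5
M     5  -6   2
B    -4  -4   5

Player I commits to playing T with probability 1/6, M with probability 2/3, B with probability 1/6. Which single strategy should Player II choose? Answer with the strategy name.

Y

If Player II plays X, Player I's expected payoff is (1/6)·7 + (2/3)·5 + (1/6)·(-4) = 23/6.
If Player II plays Y, Player I's expected payoff is (1/6)·6 + (2/3)·(-6) + (1/6)·(-4) = -11/3.
If Player II plays Z, Player I's expected payoff is (1/6)·(-5) + (2/3)·2 + (1/6)·5 = 4/3.
Player II minimizes Player I's payoff; the smallest is -11/3, so the best response is Y.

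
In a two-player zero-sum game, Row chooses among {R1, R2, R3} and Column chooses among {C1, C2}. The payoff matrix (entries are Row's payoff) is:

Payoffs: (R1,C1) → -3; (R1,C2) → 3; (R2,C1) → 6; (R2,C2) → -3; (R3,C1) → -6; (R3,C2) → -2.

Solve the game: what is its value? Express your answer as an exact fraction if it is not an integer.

3/5

Row minima: R1 → -3, R2 → -3, R3 → -6; maximin = -3.
Column maxima: C1 → 6, C2 → 3; minimax = 3.
-3 ≠ 3, so there is no saddle point; optimal play is mixed.
R3 is strictly dominated by R1, so Row never plays it.
On the remaining 2×2 (R1, R2 vs C1, C2):
Let Row play R1 with probability p. Expected payoff against C1: (-3)p + 6(1−p) = −9p + 6; against C2: 3p + (-3)(1−p) = 6p − 3.
Setting these equal: −9p + 6 = 6p − 3 ⇒ −15p = -9 ⇒ p = 3/5, and the value is (-9)·(3/5) + 6 = 3/5.
For Column: with q = P(C1), equating R1's and R2's payoffs gives −6q + 3 = 9q − 3 ⇒ q = 2/5.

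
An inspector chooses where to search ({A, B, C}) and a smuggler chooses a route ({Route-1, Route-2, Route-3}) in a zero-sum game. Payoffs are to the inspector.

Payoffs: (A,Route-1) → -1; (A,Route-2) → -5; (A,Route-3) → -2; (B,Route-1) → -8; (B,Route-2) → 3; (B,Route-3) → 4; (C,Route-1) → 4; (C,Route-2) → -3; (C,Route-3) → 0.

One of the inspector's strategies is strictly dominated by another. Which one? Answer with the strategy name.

C gives a strictly higher payoff than A against every column: 4 > -1, -3 > -5, 0 > -2.
So A is strictly dominated and the inspector never plays it.

A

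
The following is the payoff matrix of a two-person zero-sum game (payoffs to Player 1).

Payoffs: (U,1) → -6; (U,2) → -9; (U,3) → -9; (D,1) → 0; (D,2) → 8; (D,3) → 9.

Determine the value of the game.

Row minima: U → -9, D → 0; maximin = 0.
Column maxima: 1 → 0, 2 → 8, 3 → 9; minimax = 0.
Since maximin = minimax = 0, there is a saddle point and the value is 0.

0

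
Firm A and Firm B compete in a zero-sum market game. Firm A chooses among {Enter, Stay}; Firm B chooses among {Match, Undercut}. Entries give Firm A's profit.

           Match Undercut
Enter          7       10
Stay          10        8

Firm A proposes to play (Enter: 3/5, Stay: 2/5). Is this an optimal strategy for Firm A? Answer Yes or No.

No

Against Match this mix gives (3/5)·7 + (2/5)·10 = 41/5.
Against Undercut this mix gives (3/5)·10 + (2/5)·8 = 46/5.
Firm B will play Match, holding Firm A to 41/5. Shifting weight toward the row that does better against Match would raise this floor (the equalizing mix achieves 44/5 against both Match and Undercut), so the proposed strategy is not optimal.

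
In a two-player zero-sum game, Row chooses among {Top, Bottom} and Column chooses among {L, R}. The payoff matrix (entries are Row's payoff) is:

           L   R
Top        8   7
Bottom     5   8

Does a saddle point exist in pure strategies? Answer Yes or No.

No

Row minima: Top → 7, Bottom → 5; maximin = 7.
Column maxima: L → 8, R → 8; minimax = 8.
7 ≠ 8, so no pure-strategy equilibrium exists.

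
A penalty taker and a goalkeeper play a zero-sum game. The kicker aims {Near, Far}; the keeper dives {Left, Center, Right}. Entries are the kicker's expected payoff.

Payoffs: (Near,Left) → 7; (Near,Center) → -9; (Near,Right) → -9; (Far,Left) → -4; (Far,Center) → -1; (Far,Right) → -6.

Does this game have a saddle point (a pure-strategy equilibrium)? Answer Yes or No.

Yes

Row minima: Near → -9, Far → -6; maximin = -6.
Column maxima: Left → 7, Center → -1, Right → -6; minimax = -6.
maximin = minimax = -6, so a saddle point exists.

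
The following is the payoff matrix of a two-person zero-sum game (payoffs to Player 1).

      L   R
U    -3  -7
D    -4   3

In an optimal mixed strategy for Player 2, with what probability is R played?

1/11

Row minima: U → -7, D → -4; maximin = -4.
Column maxima: L → -3, R → 3; minimax = -3.
-4 ≠ -3, so there is no saddle point; optimal play is mixed.
Let Player 1 play U with probability p. Expected payoff against L: (-3)p + (-4)(1−p) = p − 4; against R: (-7)p + 3(1−p) = −10p + 3.
Setting these equal: p − 4 = −10p + 3 ⇒ 11p = 7 ⇒ p = 7/11, and the value is (1)·(7/11) − 4 = -37/11.
For Player 2: with q = P(L), equating U's and D's payoffs gives 4q − 7 = −7q + 3 ⇒ q = 10/11.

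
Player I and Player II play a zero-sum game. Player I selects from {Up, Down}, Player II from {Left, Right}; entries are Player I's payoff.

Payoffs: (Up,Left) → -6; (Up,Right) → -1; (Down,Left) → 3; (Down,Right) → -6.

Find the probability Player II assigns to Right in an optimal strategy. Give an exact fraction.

9/14

Row minima: Up → -6, Down → -6; maximin = -6.
Column maxima: Left → 3, Right → -1; minimax = -1.
-6 ≠ -1, so there is no saddle point; optimal play is mixed.
Let Player I play Up with probability p. Expected payoff against Left: (-6)p + 3(1−p) = −9p + 3; against Right: (-1)p + (-6)(1−p) = 5p − 6.
Setting these equal: −9p + 3 = 5p − 6 ⇒ −14p = -9 ⇒ p = 9/14, and the value is (-9)·(9/14) + 3 = -39/14.
For Player II: with q = P(Left), equating Up's and Down's payoffs gives −5q − 1 = 9q − 6 ⇒ q = 5/14.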